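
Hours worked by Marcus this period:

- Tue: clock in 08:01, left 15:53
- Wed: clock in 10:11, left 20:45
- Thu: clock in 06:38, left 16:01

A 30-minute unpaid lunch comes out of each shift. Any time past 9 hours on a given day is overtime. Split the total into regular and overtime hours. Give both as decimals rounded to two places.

Regular 25.25 hours, overtime 1.07 hours

Tue: 08:01–15:53 = 7 h 52 min; less 30 min break → 7 h 22 min
Wed: 10:11–20:45 = 10 h 34 min; less 30 min break → 10 h 4 min
Thu: 06:38–16:01 = 9 h 23 min; less 30 min break → 8 h 53 min
Tue reg 7 h 22 min / OT 0 h 0 min; Wed reg 9 h 0 min / OT 1 h 4 min; Thu reg 8 h 53 min / OT 0 h 0 min.
Totals: regular 25 h 15 min, overtime 1 h 4 min.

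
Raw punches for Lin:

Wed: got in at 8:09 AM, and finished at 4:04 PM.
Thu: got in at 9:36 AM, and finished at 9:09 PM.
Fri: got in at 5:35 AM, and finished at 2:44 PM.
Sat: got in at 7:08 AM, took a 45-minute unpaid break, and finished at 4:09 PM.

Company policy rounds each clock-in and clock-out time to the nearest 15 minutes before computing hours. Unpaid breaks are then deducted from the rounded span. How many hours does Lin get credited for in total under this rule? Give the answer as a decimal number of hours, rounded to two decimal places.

Wed: in 8:09 AM→8:15 AM, out 4:04 PM→4:00 PM; 7 h 45 min
Thu: in 9:36 AM→9:30 AM, out 9:09 PM→9:15 PM; 11 h 45 min
Fri: in 5:35 AM→5:30 AM, out 2:44 PM→2:45 PM; 9 h 15 min
Sat: in 7:08 AM→7:15 AM, out 4:09 PM→4:15 PM; 9 h 0 min − 45 min = 8 h 15 min
Total credited: 37 h 0 min.

37.00 hours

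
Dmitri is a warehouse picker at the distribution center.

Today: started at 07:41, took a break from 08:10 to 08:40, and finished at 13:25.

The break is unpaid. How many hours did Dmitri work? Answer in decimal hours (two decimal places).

5.23 hours

Today: 07:41–13:25 = 5 h 44 min; less 30 min break → 5 h 14 min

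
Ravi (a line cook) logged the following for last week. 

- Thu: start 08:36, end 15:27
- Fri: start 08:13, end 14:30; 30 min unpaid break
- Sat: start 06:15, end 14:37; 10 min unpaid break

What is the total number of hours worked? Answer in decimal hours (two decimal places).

20.83 hours

Thu: 08:36–15:27 = 6 h 51 min
Fri: 08:13–14:30 = 6 h 17 min; less 30 min break → 5 h 47 min
Sat: 06:15–14:37 = 8 h 22 min; less 10 min break → 8 h 12 min
Total: 6 h 51 min + 5 h 47 min + 8 h 12 min = 20 h 50 min.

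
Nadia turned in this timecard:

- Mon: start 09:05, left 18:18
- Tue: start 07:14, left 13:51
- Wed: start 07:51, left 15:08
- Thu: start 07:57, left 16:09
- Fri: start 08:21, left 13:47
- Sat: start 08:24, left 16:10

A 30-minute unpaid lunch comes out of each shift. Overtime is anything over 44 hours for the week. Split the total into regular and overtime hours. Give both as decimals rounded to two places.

Mon: 09:05–18:18 = 9 h 13 min; less 30 min break → 8 h 43 min
Tue: 07:14–13:51 = 6 h 37 min; less 30 min break → 6 h 7 min
Wed: 07:51–15:08 = 7 h 17 min; less 30 min break → 6 h 47 min
Thu: 07:57–16:09 = 8 h 12 min; less 30 min break → 7 h 42 min
Fri: 08:21–13:47 = 5 h 26 min; less 30 min break → 4 h 56 min
Sat: 08:24–16:10 = 7 h 46 min; less 30 min break → 7 h 16 min
Total worked: 41 h 31 min = 41.52 h.
Threshold 44 h → overtime 0 h 0 min, regular 41 h 31 min.

Regular 41.52 hours, overtime 0.00 hours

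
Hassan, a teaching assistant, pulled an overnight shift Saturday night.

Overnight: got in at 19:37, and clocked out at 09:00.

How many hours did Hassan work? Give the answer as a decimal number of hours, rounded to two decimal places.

Overnight: 19:37 → midnight = 4 h 23 min; midnight → 09:00 = 9 h 0 min; span 13 h 23 min

13.38 hours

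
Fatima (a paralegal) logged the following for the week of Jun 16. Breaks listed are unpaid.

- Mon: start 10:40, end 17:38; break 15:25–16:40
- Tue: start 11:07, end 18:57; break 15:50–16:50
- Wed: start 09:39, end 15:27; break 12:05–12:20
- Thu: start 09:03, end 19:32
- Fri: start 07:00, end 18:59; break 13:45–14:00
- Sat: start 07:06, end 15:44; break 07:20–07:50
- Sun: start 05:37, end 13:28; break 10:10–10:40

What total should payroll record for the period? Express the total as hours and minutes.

55 h 48 min

Mon: 10:40–17:38 = 6 h 58 min; less 75 min break → 5 h 43 min
Tue: 11:07–18:57 = 7 h 50 min; less 60 min break → 6 h 50 min
Wed: 09:39–15:27 = 5 h 48 min; less 15 min break → 5 h 33 min
Thu: 09:03–19:32 = 10 h 29 min
Fri: 07:00–18:59 = 11 h 59 min; less 15 min break → 11 h 44 min
Sat: 07:06–15:44 = 8 h 38 min; less 30 min break → 8 h 8 min
Sun: 05:37–13:28 = 7 h 51 min; less 30 min break → 7 h 21 min
Total: 5 h 43 min + 6 h 50 min + 5 h 33 min + 10 h 29 min + 11 h 44 min + 8 h 8 min + 7 h 21 min = 55 h 48 min.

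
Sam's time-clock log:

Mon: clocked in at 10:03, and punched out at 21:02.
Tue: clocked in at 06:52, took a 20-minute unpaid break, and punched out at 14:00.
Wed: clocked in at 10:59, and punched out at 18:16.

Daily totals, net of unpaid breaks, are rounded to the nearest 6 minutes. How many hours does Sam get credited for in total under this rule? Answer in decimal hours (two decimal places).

25.10 hours

Mon: 10:03–21:02 = 10 h 59 min → rounds to 11 h 0 min
Tue: 06:52–14:00 = 7 h 8 min − 20 min = 6 h 48 min → rounds to 6 h 48 min
Wed: 10:59–18:16 = 7 h 17 min → rounds to 7 h 18 min
Total credited: 25 h 6 min.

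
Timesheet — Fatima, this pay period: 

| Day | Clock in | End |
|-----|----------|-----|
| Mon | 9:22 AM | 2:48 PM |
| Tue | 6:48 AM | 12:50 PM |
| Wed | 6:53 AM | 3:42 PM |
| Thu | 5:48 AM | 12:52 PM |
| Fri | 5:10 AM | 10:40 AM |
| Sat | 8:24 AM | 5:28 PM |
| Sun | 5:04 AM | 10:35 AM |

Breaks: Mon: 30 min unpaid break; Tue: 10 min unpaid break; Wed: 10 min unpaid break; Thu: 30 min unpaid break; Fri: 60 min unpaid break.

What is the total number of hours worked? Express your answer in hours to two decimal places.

45.10 hours

Mon: 9:22 AM–2:48 PM = 5 h 26 min; less 30 min break → 4 h 56 min
Tue: 6:48 AM–12:50 PM = 6 h 2 min; less 10 min break → 5 h 52 min
Wed: 6:53 AM–3:42 PM = 8 h 49 min; less 10 min break → 8 h 39 min
Thu: 5:48 AM–12:52 PM = 7 h 4 min; less 30 min break → 6 h 34 min
Fri: 5:10 AM–10:40 AM = 5 h 30 min; less 60 min break → 4 h 30 min
Sat: 8:24 AM–5:28 PM = 9 h 4 min
Sun: 5:04 AM–10:35 AM = 5 h 31 min
Total: 4 h 56 min + 5 h 52 min + 8 h 39 min + 6 h 34 min + 4 h 30 min + 9 h 4 min + 5 h 31 min = 45 h 6 min.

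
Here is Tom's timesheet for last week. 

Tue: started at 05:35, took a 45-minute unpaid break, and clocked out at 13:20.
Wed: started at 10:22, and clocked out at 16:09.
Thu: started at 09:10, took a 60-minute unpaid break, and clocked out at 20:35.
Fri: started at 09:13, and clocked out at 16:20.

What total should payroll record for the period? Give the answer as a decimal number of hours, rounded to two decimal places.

30.32 hours

Tue: 05:35–13:20 = 7 h 45 min; less 45 min break → 7 h 0 min
Wed: 10:22–16:09 = 5 h 47 min
Thu: 09:10–20:35 = 11 h 25 min; less 60 min break → 10 h 25 min
Fri: 09:13–16:20 = 7 h 7 min
Total: 7 h 0 min + 5 h 47 min + 10 h 25 min + 7 h 7 min = 30 h 19 min.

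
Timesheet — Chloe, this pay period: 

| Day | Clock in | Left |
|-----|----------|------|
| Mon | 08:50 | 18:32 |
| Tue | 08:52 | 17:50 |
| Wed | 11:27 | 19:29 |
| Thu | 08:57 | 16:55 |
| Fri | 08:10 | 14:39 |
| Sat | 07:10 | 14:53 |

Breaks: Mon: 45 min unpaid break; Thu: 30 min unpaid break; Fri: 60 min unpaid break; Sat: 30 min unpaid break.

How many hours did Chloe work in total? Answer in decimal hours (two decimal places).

Mon: 08:50–18:32 = 9 h 42 min; less 45 min break → 8 h 57 min
Tue: 08:52–17:50 = 8 h 58 min
Wed: 11:27–19:29 = 8 h 2 min
Thu: 08:57–16:55 = 7 h 58 min; less 30 min break → 7 h 28 min
Fri: 08:10–14:39 = 6 h 29 min; less 60 min break → 5 h 29 min
Sat: 07:10–14:53 = 7 h 43 min; less 30 min break → 7 h 13 min
Total: 8 h 57 min + 8 h 58 min + 8 h 2 min + 7 h 28 min + 5 h 29 min + 7 h 13 min = 46 h 7 min.

46.12 hours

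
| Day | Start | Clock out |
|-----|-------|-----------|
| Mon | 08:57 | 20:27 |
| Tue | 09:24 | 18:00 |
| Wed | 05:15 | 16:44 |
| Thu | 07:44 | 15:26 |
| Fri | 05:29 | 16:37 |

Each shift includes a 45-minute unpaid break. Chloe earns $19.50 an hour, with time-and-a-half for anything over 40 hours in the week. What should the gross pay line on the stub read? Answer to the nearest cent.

Mon: 08:57–20:27 = 11 h 30 min; less 45 min break → 10 h 45 min
Tue: 09:24–18:00 = 8 h 36 min; less 45 min break → 7 h 51 min
Wed: 05:15–16:44 = 11 h 29 min; less 45 min break → 10 h 44 min
Thu: 07:44–15:26 = 7 h 42 min; less 45 min break → 6 h 57 min
Fri: 05:29–16:37 = 11 h 8 min; less 45 min break → 10 h 23 min
Total worked: 46 h 40 min = 2800 min.
Regular 40 h 0 min = 2400 min at $19.50/h; overtime 6 h 40 min = 400 min at $29.25/h.
Pay = (2400 × $19.50 + 400 × $29.25) ÷ 60 = $975.00.

$975.00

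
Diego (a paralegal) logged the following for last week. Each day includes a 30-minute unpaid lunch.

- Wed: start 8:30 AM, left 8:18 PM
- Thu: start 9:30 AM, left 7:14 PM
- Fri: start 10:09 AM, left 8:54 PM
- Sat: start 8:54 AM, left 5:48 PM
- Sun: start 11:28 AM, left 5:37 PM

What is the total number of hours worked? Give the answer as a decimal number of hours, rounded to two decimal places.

44.83 hours

Wed: 8:30 AM–8:18 PM = 11 h 48 min; less 30 min break → 11 h 18 min
Thu: 9:30 AM–7:14 PM = 9 h 44 min; less 30 min break → 9 h 14 min
Fri: 10:09 AM–8:54 PM = 10 h 45 min; less 30 min break → 10 h 15 min
Sat: 8:54 AM–5:48 PM = 8 h 54 min; less 30 min break → 8 h 24 min
Sun: 11:28 AM–5:37 PM = 6 h 9 min; less 30 min break → 5 h 39 min
Total: 11 h 18 min + 9 h 14 min + 10 h 15 min + 8 h 24 min + 5 h 39 min = 44 h 50 min.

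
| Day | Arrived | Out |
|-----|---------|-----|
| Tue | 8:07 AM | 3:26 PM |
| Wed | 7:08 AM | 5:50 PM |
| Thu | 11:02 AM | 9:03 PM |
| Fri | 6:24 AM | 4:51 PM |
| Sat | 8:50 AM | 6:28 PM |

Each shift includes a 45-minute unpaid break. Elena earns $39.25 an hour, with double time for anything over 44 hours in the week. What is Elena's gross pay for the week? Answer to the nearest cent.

$1755.78

Tue: 8:07 AM–3:26 PM = 7 h 19 min; less 45 min break → 6 h 34 min
Wed: 7:08 AM–5:50 PM = 10 h 42 min; less 45 min break → 9 h 57 min
Thu: 11:02 AM–9:03 PM = 10 h 1 min; less 45 min break → 9 h 16 min
Fri: 6:24 AM–4:51 PM = 10 h 27 min; less 45 min break → 9 h 42 min
Sat: 8:50 AM–6:28 PM = 9 h 38 min; less 45 min break → 8 h 53 min
Total worked: 44 h 22 min = 2662 min.
Regular 44 h 0 min = 2640 min at $39.25/h; overtime 0 h 22 min = 22 min at $78.50/h.
Pay = (2640 × $39.25 + 22 × $78.50) ÷ 60 = $1755.78.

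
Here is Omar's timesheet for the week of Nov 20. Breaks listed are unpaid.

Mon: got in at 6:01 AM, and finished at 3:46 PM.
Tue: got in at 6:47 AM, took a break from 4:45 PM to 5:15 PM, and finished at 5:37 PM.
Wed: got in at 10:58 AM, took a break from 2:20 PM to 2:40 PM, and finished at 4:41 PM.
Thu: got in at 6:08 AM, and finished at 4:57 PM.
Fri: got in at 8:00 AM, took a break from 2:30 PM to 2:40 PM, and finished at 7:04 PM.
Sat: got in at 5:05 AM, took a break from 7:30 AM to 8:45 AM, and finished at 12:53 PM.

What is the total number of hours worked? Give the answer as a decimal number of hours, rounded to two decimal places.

53.73 hours

Mon: 6:01 AM–3:46 PM = 9 h 45 min
Tue: 6:47 AM–5:37 PM = 10 h 50 min; less 30 min break → 10 h 20 min
Wed: 10:58 AM–4:41 PM = 5 h 43 min; less 20 min break → 5 h 23 min
Thu: 6:08 AM–4:57 PM = 10 h 49 min
Fri: 8:00 AM–7:04 PM = 11 h 4 min; less 10 min break → 10 h 54 min
Sat: 5:05 AM–12:53 PM = 7 h 48 min; less 75 min break → 6 h 33 min
Total: 9 h 45 min + 10 h 20 min + 5 h 23 min + 10 h 49 min + 10 h 54 min + 6 h 33 min = 53 h 44 min.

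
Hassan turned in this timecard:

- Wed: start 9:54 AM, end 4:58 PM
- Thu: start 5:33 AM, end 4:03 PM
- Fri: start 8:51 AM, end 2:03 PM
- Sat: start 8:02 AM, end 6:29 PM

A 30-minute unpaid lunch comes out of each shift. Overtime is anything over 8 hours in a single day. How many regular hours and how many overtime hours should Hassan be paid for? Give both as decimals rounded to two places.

Regular 27.27 hours, overtime 3.95 hours

Wed: 9:54 AM–4:58 PM = 7 h 4 min; less 30 min break → 6 h 34 min
Thu: 5:33 AM–4:03 PM = 10 h 30 min; less 30 min break → 10 h 0 min
Fri: 8:51 AM–2:03 PM = 5 h 12 min; less 30 min break → 4 h 42 min
Sat: 8:02 AM–6:29 PM = 10 h 27 min; less 30 min break → 9 h 57 min
Wed reg 6 h 34 min / OT 0 h 0 min; Thu reg 8 h 0 min / OT 2 h 0 min; Fri reg 4 h 42 min / OT 0 h 0 min; Sat reg 8 h 0 min / OT 1 h 57 min.
Totals: regular 27 h 16 min, overtime 3 h 57 min.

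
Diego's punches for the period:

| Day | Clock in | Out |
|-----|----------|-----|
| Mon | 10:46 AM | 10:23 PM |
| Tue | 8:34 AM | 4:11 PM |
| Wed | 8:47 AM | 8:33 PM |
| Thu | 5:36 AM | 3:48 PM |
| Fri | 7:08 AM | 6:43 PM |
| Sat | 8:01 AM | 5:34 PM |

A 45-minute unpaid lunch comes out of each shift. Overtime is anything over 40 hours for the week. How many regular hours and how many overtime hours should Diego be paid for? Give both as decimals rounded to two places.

Mon: 10:46 AM–10:23 PM = 11 h 37 min; less 45 min break → 10 h 52 min
Tue: 8:34 AM–4:11 PM = 7 h 37 min; less 45 min break → 6 h 52 min
Wed: 8:47 AM–8:33 PM = 11 h 46 min; less 45 min break → 11 h 1 min
Thu: 5:36 AM–3:48 PM = 10 h 12 min; less 45 min break → 9 h 27 min
Fri: 7:08 AM–6:43 PM = 11 h 35 min; less 45 min break → 10 h 50 min
Sat: 8:01 AM–5:34 PM = 9 h 33 min; less 45 min break → 8 h 48 min
Total worked: 57 h 50 min = 57.83 h.
Threshold 40 h → overtime 17 h 50 min, regular 40 h 0 min.

Regular 40.00 hours, overtime 17.83 hours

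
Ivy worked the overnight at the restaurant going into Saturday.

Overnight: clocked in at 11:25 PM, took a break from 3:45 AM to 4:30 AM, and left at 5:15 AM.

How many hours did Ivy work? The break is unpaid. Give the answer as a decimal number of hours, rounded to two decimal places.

5.08 hours

Overnight: 11:25 PM → midnight = 0 h 35 min; midnight → 5:15 AM = 5 h 15 min; span 5 h 50 min; less 45 min break → 5 h 5 min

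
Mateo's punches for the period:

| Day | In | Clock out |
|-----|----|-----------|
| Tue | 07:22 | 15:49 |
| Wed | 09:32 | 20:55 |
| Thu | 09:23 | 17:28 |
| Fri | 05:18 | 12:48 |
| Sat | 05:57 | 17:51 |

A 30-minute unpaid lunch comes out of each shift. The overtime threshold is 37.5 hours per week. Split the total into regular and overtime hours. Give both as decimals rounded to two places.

Regular 37.50 hours, overtime 7.32 hours

Tue: 07:22–15:49 = 8 h 27 min; less 30 min break → 7 h 57 min
Wed: 09:32–20:55 = 11 h 23 min; less 30 min break → 10 h 53 min
Thu: 09:23–17:28 = 8 h 5 min; less 30 min break → 7 h 35 min
Fri: 05:18–12:48 = 7 h 30 min; less 30 min break → 7 h 0 min
Sat: 05:57–17:51 = 11 h 54 min; less 30 min break → 11 h 24 min
Total worked: 44 h 49 min = 44.82 h.
Threshold 37.5 h → overtime 7 h 19 min, regular 37 h 30 min.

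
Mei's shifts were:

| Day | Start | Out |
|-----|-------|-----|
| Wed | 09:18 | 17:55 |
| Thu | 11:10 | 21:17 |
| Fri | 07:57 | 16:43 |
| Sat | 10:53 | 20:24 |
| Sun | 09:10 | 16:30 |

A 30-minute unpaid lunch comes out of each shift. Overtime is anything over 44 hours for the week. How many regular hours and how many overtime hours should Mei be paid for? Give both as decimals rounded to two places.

Regular 41.85 hours, overtime 0.00 hours

Wed: 09:18–17:55 = 8 h 37 min; less 30 min break → 8 h 7 min
Thu: 11:10–21:17 = 10 h 7 min; less 30 min break → 9 h 37 min
Fri: 07:57–16:43 = 8 h 46 min; less 30 min break → 8 h 16 min
Sat: 10:53–20:24 = 9 h 31 min; less 30 min break → 9 h 1 min
Sun: 09:10–16:30 = 7 h 20 min; less 30 min break → 6 h 50 min
Total worked: 41 h 51 min = 41.85 h.
Threshold 44 h → overtime 0 h 0 min, regular 41 h 51 min.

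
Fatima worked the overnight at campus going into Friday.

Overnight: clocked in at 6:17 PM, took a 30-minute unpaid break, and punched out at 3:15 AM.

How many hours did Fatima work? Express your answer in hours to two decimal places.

Overnight: 6:17 PM → midnight = 5 h 43 min; midnight → 3:15 AM = 3 h 15 min; span 8 h 58 min; less 30 min break → 8 h 28 min

8.47 hours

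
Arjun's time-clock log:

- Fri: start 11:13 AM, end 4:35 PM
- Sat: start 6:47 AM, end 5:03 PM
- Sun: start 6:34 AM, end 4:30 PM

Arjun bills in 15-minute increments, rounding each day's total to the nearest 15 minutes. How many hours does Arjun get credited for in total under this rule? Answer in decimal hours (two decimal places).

Fri: 11:13 AM–4:35 PM = 5 h 22 min → rounds to 5 h 15 min
Sat: 6:47 AM–5:03 PM = 10 h 16 min → rounds to 10 h 15 min
Sun: 6:34 AM–4:30 PM = 9 h 56 min → rounds to 10 h 0 min
Total credited: 25 h 30 min.

25.50 hours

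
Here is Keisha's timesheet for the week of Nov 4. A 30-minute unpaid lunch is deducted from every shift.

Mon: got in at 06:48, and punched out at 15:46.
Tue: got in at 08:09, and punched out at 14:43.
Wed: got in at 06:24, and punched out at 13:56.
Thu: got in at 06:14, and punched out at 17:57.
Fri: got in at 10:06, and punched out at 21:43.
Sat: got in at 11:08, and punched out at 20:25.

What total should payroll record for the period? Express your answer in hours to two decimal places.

Mon: 06:48–15:46 = 8 h 58 min; less 30 min break → 8 h 28 min
Tue: 08:09–14:43 = 6 h 34 min; less 30 min break → 6 h 4 min
Wed: 06:24–13:56 = 7 h 32 min; less 30 min break → 7 h 2 min
Thu: 06:14–17:57 = 11 h 43 min; less 30 min break → 11 h 13 min
Fri: 10:06–21:43 = 11 h 37 min; less 30 min break → 11 h 7 min
Sat: 11:08–20:25 = 9 h 17 min; less 30 min break → 8 h 47 min
Total: 8 h 28 min + 6 h 4 min + 7 h 2 min + 11 h 13 min + 11 h 7 min + 8 h 47 min = 52 h 41 min.

52.68 hours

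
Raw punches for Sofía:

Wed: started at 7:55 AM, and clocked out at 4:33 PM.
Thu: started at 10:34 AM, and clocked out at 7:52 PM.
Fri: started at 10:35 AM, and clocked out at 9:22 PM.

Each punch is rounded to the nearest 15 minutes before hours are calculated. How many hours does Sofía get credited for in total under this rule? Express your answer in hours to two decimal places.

28.50 hours

Wed: in 7:55 AM→8:00 AM, out 4:33 PM→4:30 PM; 8 h 30 min
Thu: in 10:34 AM→10:30 AM, out 7:52 PM→7:45 PM; 9 h 15 min
Fri: in 10:35 AM→10:30 AM, out 9:22 PM→9:15 PM; 10 h 45 min
Total credited: 28 h 30 min.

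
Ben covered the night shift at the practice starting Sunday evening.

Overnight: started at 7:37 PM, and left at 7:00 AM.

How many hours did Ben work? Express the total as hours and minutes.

Overnight: 7:37 PM → midnight = 4 h 23 min; midnight → 7:00 AM = 7 h 0 min; span 11 h 23 min

11 h 23 min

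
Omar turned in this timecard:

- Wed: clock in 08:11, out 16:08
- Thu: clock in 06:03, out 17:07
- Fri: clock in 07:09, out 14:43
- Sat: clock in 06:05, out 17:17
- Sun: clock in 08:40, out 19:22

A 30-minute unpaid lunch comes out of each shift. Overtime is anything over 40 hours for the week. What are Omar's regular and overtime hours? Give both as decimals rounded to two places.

Regular 40.00 hours, overtime 5.98 hours

Wed: 08:11–16:08 = 7 h 57 min; less 30 min break → 7 h 27 min
Thu: 06:03–17:07 = 11 h 4 min; less 30 min break → 10 h 34 min
Fri: 07:09–14:43 = 7 h 34 min; less 30 min break → 7 h 4 min
Sat: 06:05–17:17 = 11 h 12 min; less 30 min break → 10 h 42 min
Sun: 08:40–19:22 = 10 h 42 min; less 30 min break → 10 h 12 min
Total worked: 45 h 59 min = 45.98 h.
Threshold 40 h → overtime 5 h 59 min, regular 40 h 0 min.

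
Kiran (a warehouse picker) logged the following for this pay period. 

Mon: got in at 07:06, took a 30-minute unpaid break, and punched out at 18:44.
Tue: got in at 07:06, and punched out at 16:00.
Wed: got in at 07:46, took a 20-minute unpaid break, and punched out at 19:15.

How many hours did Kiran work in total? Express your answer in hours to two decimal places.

Mon: 07:06–18:44 = 11 h 38 min; less 30 min break → 11 h 8 min
Tue: 07:06–16:00 = 8 h 54 min
Wed: 07:46–19:15 = 11 h 29 min; less 20 min break → 11 h 9 min
Total: 11 h 8 min + 8 h 54 min + 11 h 9 min = 31 h 11 min.

31.18 hours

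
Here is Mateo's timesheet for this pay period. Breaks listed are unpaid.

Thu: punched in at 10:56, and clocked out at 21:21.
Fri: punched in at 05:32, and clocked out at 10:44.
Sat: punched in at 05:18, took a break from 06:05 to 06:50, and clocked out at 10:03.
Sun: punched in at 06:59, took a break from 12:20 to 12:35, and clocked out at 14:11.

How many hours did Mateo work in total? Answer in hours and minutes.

Thu: 10:56–21:21 = 10 h 25 min
Fri: 05:32–10:44 = 5 h 12 min
Sat: 05:18–10:03 = 4 h 45 min; less 45 min break → 4 h 0 min
Sun: 06:59–14:11 = 7 h 12 min; less 15 min break → 6 h 57 min
Total: 10 h 25 min + 5 h 12 min + 4 h 0 min + 6 h 57 min = 26 h 34 min.

26 h 34 min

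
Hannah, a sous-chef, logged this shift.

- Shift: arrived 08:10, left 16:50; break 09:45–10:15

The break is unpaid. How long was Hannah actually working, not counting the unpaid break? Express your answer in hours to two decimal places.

8.17 hours

Shift: 08:10–16:50 = 8 h 40 min; less 30 min break → 8 h 10 min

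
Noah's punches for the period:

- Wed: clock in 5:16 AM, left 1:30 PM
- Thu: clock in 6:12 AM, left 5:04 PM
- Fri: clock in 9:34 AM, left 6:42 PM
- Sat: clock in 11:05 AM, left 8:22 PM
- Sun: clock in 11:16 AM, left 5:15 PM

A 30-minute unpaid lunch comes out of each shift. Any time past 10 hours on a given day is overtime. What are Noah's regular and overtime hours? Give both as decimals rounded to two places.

Regular 40.63 hours, overtime 0.37 hours

Wed: 5:16 AM–1:30 PM = 8 h 14 min; less 30 min break → 7 h 44 min
Thu: 6:12 AM–5:04 PM = 10 h 52 min; less 30 min break → 10 h 22 min
Fri: 9:34 AM–6:42 PM = 9 h 8 min; less 30 min break → 8 h 38 min
Sat: 11:05 AM–8:22 PM = 9 h 17 min; less 30 min break → 8 h 47 min
Sun: 11:16 AM–5:15 PM = 5 h 59 min; less 30 min break → 5 h 29 min
Wed reg 7 h 44 min / OT 0 h 0 min; Thu reg 10 h 0 min / OT 0 h 22 min; Fri reg 8 h 38 min / OT 0 h 0 min; Sat reg 8 h 47 min / OT 0 h 0 min; Sun reg 5 h 29 min / OT 0 h 0 min.
Totals: regular 40 h 38 min, overtime 0 h 22 min.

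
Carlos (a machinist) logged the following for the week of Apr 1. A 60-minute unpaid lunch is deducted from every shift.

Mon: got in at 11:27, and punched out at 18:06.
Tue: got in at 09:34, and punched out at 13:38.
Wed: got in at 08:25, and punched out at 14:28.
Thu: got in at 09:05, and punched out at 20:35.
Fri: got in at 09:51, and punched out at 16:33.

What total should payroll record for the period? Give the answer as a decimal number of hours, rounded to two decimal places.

Mon: 11:27–18:06 = 6 h 39 min; less 60 min break → 5 h 39 min
Tue: 09:34–13:38 = 4 h 4 min; less 60 min break → 3 h 4 min
Wed: 08:25–14:28 = 6 h 3 min; less 60 min break → 5 h 3 min
Thu: 09:05–20:35 = 11 h 30 min; less 60 min break → 10 h 30 min
Fri: 09:51–16:33 = 6 h 42 min; less 60 min break → 5 h 42 min
Total: 5 h 39 min + 3 h 4 min + 5 h 3 min + 10 h 30 min + 5 h 42 min = 29 h 58 min.

29.97 hours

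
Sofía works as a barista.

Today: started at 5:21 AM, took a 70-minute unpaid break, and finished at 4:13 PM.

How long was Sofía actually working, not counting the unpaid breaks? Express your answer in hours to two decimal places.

9.70 hours

Today: 5:21 AM–4:13 PM = 10 h 52 min; less 70 min break → 9 h 42 min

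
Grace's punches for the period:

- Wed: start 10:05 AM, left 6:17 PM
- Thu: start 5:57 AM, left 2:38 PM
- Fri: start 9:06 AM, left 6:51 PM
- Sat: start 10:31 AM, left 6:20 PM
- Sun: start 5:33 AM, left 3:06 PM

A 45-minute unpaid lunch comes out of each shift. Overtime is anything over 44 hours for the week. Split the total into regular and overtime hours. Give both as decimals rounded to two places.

Wed: 10:05 AM–6:17 PM = 8 h 12 min; less 45 min break → 7 h 27 min
Thu: 5:57 AM–2:38 PM = 8 h 41 min; less 45 min break → 7 h 56 min
Fri: 9:06 AM–6:51 PM = 9 h 45 min; less 45 min break → 9 h 0 min
Sat: 10:31 AM–6:20 PM = 7 h 49 min; less 45 min break → 7 h 4 min
Sun: 5:33 AM–3:06 PM = 9 h 33 min; less 45 min break → 8 h 48 min
Total worked: 40 h 15 min = 40.25 h.
Threshold 44 h → overtime 0 h 0 min, regular 40 h 15 min.

Regular 40.25 hours, overtime 0.00 hours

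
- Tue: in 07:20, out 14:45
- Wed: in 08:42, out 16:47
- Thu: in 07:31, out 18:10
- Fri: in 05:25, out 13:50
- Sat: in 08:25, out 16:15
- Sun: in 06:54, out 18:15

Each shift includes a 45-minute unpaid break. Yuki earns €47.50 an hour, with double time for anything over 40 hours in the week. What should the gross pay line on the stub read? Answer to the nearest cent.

€2778.75

Tue: 07:20–14:45 = 7 h 25 min; less 45 min break → 6 h 40 min
Wed: 08:42–16:47 = 8 h 5 min; less 45 min break → 7 h 20 min
Thu: 07:31–18:10 = 10 h 39 min; less 45 min break → 9 h 54 min
Fri: 05:25–13:50 = 8 h 25 min; less 45 min break → 7 h 40 min
Sat: 08:25–16:15 = 7 h 50 min; less 45 min break → 7 h 5 min
Sun: 06:54–18:15 = 11 h 21 min; less 45 min break → 10 h 36 min
Total worked: 49 h 15 min = 2955 min.
Regular 40 h 0 min = 2400 min at €47.50/h; overtime 9 h 15 min = 555 min at €95.00/h.
Pay = (2400 × €47.50 + 555 × €95.00) ÷ 60 = €2778.75.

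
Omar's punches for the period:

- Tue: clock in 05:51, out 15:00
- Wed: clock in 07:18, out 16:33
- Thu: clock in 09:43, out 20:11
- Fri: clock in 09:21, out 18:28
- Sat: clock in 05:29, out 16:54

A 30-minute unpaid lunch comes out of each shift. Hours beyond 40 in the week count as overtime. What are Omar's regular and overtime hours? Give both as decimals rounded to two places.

Regular 40.00 hours, overtime 6.90 hours

Tue: 05:51–15:00 = 9 h 9 min; less 30 min break → 8 h 39 min
Wed: 07:18–16:33 = 9 h 15 min; less 30 min break → 8 h 45 min
Thu: 09:43–20:11 = 10 h 28 min; less 30 min break → 9 h 58 min
Fri: 09:21–18:28 = 9 h 7 min; less 30 min break → 8 h 37 min
Sat: 05:29–16:54 = 11 h 25 min; less 30 min break → 10 h 55 min
Total worked: 46 h 54 min = 46.90 h.
Threshold 40 h → overtime 6 h 54 min, regular 40 h 0 min.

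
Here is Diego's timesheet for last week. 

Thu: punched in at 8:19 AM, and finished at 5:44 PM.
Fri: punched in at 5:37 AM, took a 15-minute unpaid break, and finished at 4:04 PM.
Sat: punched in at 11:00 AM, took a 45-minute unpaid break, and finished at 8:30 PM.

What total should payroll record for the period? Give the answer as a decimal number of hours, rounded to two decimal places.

28.37 hours

Thu: 8:19 AM–5:44 PM = 9 h 25 min
Fri: 5:37 AM–4:04 PM = 10 h 27 min; less 15 min break → 10 h 12 min
Sat: 11:00 AM–8:30 PM = 9 h 30 min; less 45 min break → 8 h 45 min
Total: 9 h 25 min + 10 h 12 min + 8 h 45 min = 28 h 22 min.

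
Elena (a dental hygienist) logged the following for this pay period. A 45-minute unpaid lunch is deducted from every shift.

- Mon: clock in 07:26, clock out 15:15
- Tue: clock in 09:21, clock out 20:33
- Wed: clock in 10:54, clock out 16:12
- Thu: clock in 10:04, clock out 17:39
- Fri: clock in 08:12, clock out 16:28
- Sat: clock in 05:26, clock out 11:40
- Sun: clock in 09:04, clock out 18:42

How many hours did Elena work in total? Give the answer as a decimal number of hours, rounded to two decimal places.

Mon: 07:26–15:15 = 7 h 49 min; less 45 min break → 7 h 4 min
Tue: 09:21–20:33 = 11 h 12 min; less 45 min break → 10 h 27 min
Wed: 10:54–16:12 = 5 h 18 min; less 45 min break → 4 h 33 min
Thu: 10:04–17:39 = 7 h 35 min; less 45 min break → 6 h 50 min
Fri: 08:12–16:28 = 8 h 16 min; less 45 min break → 7 h 31 min
Sat: 05:26–11:40 = 6 h 14 min; less 45 min break → 5 h 29 min
Sun: 09:04–18:42 = 9 h 38 min; less 45 min break → 8 h 53 min
Total: 7 h 4 min + 10 h 27 min + 4 h 33 min + 6 h 50 min + 7 h 31 min + 5 h 29 min + 8 h 53 min = 50 h 47 min.

50.78 hours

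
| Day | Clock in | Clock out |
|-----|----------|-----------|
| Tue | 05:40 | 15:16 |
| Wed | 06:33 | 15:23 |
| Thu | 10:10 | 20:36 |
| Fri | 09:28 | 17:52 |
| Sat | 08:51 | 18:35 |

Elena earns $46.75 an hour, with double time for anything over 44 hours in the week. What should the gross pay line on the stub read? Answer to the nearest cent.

Tue: 05:40–15:16 = 9 h 36 min
Wed: 06:33–15:23 = 8 h 50 min
Thu: 10:10–20:36 = 10 h 26 min
Fri: 09:28–17:52 = 8 h 24 min
Sat: 08:51–18:35 = 9 h 44 min
Total worked: 47 h 0 min = 2820 min.
Regular 44 h 0 min = 2640 min at $46.75/h; overtime 3 h 0 min = 180 min at $93.50/h.
Pay = (2640 × $46.75 + 180 × $93.50) ÷ 60 = $2337.50.

$2337.50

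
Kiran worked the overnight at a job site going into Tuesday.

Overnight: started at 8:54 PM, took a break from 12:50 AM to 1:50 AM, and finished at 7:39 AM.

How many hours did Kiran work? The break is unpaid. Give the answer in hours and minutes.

Overnight: 8:54 PM → midnight = 3 h 6 min; midnight → 7:39 AM = 7 h 39 min; span 10 h 45 min; less 60 min break → 9 h 45 min

9 h 45 min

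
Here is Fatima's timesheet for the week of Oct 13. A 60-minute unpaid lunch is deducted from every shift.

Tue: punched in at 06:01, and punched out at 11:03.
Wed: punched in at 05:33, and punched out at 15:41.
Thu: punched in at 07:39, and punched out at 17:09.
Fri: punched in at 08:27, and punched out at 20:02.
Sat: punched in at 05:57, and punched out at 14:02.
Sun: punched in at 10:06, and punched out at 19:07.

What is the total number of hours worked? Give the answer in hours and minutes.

Tue: 06:01–11:03 = 5 h 2 min; less 60 min break → 4 h 2 min
Wed: 05:33–15:41 = 10 h 8 min; less 60 min break → 9 h 8 min
Thu: 07:39–17:09 = 9 h 30 min; less 60 min break → 8 h 30 min
Fri: 08:27–20:02 = 11 h 35 min; less 60 min break → 10 h 35 min
Sat: 05:57–14:02 = 8 h 5 min; less 60 min break → 7 h 5 min
Sun: 10:06–19:07 = 9 h 1 min; less 60 min break → 8 h 1 min
Total: 4 h 2 min + 9 h 8 min + 8 h 30 min + 10 h 35 min + 7 h 5 min + 8 h 1 min = 47 h 21 min.

47 h 21 min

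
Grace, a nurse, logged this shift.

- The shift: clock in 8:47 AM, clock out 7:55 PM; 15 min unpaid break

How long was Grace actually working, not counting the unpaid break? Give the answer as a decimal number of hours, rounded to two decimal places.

10.88 hours

The shift: 8:47 AM–7:55 PM = 11 h 8 min; less 15 min break → 10 h 53 min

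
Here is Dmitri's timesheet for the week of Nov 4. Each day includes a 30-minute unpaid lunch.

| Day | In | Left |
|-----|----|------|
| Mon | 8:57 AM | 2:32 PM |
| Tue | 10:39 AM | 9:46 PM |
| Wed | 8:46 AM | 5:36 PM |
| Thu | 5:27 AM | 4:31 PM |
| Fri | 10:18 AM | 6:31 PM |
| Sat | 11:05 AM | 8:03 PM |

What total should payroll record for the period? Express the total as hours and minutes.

50 h 47 min

Mon: 8:57 AM–2:32 PM = 5 h 35 min; less 30 min break → 5 h 5 min
Tue: 10:39 AM–9:46 PM = 11 h 7 min; less 30 min break → 10 h 37 min
Wed: 8:46 AM–5:36 PM = 8 h 50 min; less 30 min break → 8 h 20 min
Thu: 5:27 AM–4:31 PM = 11 h 4 min; less 30 min break → 10 h 34 min
Fri: 10:18 AM–6:31 PM = 8 h 13 min; less 30 min break → 7 h 43 min
Sat: 11:05 AM–8:03 PM = 8 h 58 min; less 30 min break → 8 h 28 min
Total: 5 h 5 min + 10 h 37 min + 8 h 20 min + 10 h 34 min + 7 h 43 min + 8 h 28 min = 50 h 47 min.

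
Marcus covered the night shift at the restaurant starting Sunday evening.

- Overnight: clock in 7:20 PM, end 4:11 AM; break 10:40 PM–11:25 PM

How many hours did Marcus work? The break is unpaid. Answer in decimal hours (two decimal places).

8.10 hours

Overnight: 7:20 PM → midnight = 4 h 40 min; midnight → 4:11 AM = 4 h 11 min; span 8 h 51 min; less 45 min break → 8 h 6 min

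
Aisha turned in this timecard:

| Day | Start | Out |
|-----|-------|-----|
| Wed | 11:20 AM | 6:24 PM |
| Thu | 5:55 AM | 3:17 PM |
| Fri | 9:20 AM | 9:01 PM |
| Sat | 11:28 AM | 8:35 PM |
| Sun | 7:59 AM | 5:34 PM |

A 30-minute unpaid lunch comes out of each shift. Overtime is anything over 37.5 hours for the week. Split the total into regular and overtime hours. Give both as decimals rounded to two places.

Regular 37.50 hours, overtime 6.82 hours

Wed: 11:20 AM–6:24 PM = 7 h 4 min; less 30 min break → 6 h 34 min
Thu: 5:55 AM–3:17 PM = 9 h 22 min; less 30 min break → 8 h 52 min
Fri: 9:20 AM–9:01 PM = 11 h 41 min; less 30 min break → 11 h 11 min
Sat: 11:28 AM–8:35 PM = 9 h 7 min; less 30 min break → 8 h 37 min
Sun: 7:59 AM–5:34 PM = 9 h 35 min; less 30 min break → 9 h 5 min
Total worked: 44 h 19 min = 44.32 h.
Threshold 37.5 h → overtime 6 h 49 min, regular 37 h 30 min.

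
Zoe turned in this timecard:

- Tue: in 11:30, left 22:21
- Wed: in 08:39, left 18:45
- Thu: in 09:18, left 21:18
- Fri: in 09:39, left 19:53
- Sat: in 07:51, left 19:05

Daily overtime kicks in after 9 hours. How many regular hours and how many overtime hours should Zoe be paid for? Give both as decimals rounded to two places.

Regular 45.00 hours, overtime 9.42 hours

Tue: 11:30–22:21 = 10 h 51 min
Wed: 08:39–18:45 = 10 h 6 min
Thu: 09:18–21:18 = 12 h 0 min
Fri: 09:39–19:53 = 10 h 14 min
Sat: 07:51–19:05 = 11 h 14 min
Tue reg 9 h 0 min / OT 1 h 51 min; Wed reg 9 h 0 min / OT 1 h 6 min; Thu reg 9 h 0 min / OT 3 h 0 min; Fri reg 9 h 0 min / OT 1 h 14 min; Sat reg 9 h 0 min / OT 2 h 14 min.
Totals: regular 45 h 0 min, overtime 9 h 25 min.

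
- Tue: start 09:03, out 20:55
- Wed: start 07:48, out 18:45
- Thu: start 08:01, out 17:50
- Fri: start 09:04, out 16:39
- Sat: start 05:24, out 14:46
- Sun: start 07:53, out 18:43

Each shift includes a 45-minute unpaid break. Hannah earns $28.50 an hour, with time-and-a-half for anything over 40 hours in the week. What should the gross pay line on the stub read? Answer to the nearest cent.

$1820.44

Tue: 09:03–20:55 = 11 h 52 min; less 45 min break → 11 h 7 min
Wed: 07:48–18:45 = 10 h 57 min; less 45 min break → 10 h 12 min
Thu: 08:01–17:50 = 9 h 49 min; less 45 min break → 9 h 4 min
Fri: 09:04–16:39 = 7 h 35 min; less 45 min break → 6 h 50 min
Sat: 05:24–14:46 = 9 h 22 min; less 45 min break → 8 h 37 min
Sun: 07:53–18:43 = 10 h 50 min; less 45 min break → 10 h 5 min
Total worked: 55 h 55 min = 3355 min.
Regular 40 h 0 min = 2400 min at $28.50/h; overtime 15 h 55 min = 955 min at $42.75/h.
Pay = (2400 × $28.50 + 955 × $42.75) ÷ 60 = $1820.44.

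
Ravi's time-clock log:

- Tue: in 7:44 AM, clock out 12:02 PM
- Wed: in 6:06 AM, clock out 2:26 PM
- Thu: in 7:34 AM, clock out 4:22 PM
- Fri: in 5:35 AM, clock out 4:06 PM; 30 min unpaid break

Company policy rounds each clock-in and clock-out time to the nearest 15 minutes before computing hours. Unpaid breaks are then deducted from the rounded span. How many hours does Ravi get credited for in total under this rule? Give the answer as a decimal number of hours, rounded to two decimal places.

Tue: in 7:44 AM→7:45 AM, out 12:02 PM→12:00 PM; 4 h 15 min
Wed: in 6:06 AM→6:00 AM, out 2:26 PM→2:30 PM; 8 h 30 min
Thu: in 7:34 AM→7:30 AM, out 4:22 PM→4:15 PM; 8 h 45 min
Fri: in 5:35 AM→5:30 AM, out 4:06 PM→4:00 PM; 10 h 30 min − 30 min = 10 h 0 min
Total credited: 31 h 30 min.

31.50 hours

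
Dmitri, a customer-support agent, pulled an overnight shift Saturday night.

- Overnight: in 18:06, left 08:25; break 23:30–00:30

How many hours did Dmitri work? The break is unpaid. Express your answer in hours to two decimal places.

Overnight: 18:06 → midnight = 5 h 54 min; midnight → 08:25 = 8 h 25 min; span 14 h 19 min; less 60 min break → 13 h 19 min

13.32 hours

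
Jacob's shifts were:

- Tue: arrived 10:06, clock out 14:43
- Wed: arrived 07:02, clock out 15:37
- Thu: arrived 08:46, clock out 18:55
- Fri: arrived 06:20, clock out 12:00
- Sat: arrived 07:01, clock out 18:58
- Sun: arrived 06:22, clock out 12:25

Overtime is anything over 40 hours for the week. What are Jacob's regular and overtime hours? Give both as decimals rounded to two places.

Tue: 10:06–14:43 = 4 h 37 min
Wed: 07:02–15:37 = 8 h 35 min
Thu: 08:46–18:55 = 10 h 9 min
Fri: 06:20–12:00 = 5 h 40 min
Sat: 07:01–18:58 = 11 h 57 min
Sun: 06:22–12:25 = 6 h 3 min
Total worked: 47 h 1 min = 47.02 h.
Threshold 40 h → overtime 7 h 1 min, regular 40 h 0 min.

Regular 40.00 hours, overtime 7.02 hours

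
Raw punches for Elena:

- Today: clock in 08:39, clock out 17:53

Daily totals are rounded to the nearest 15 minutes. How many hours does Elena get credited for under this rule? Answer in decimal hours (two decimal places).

Today: 08:39–17:53 = 9 h 14 min → rounds to 9 h 15 min

9.25 hours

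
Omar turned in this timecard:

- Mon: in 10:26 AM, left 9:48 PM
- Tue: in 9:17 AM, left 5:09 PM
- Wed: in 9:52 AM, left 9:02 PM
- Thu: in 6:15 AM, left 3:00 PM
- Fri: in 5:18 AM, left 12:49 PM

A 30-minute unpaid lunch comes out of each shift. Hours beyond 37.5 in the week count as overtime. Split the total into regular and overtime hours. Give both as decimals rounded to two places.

Regular 37.50 hours, overtime 6.67 hours

Mon: 10:26 AM–9:48 PM = 11 h 22 min; less 30 min break → 10 h 52 min
Tue: 9:17 AM–5:09 PM = 7 h 52 min; less 30 min break → 7 h 22 min
Wed: 9:52 AM–9:02 PM = 11 h 10 min; less 30 min break → 10 h 40 min
Thu: 6:15 AM–3:00 PM = 8 h 45 min; less 30 min break → 8 h 15 min
Fri: 5:18 AM–12:49 PM = 7 h 31 min; less 30 min break → 7 h 1 min
Total worked: 44 h 10 min = 44.17 h.
Threshold 37.5 h → overtime 6 h 40 min, regular 37 h 30 min.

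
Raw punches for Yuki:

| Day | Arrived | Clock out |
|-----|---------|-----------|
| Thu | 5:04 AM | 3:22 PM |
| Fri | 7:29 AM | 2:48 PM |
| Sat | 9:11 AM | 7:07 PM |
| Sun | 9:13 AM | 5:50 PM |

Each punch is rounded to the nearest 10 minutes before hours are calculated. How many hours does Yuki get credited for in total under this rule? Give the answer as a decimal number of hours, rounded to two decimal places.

36.33 hours

Thu: in 5:04 AM→5:00 AM, out 3:22 PM→3:20 PM; 10 h 20 min
Fri: in 7:29 AM→7:30 AM, out 2:48 PM→2:50 PM; 7 h 20 min
Sat: in 9:11 AM→9:10 AM, out 7:07 PM→7:10 PM; 10 h 0 min
Sun: in 9:13 AM→9:10 AM, out 5:50 PM→5:50 PM; 8 h 40 min
Total credited: 36 h 20 min.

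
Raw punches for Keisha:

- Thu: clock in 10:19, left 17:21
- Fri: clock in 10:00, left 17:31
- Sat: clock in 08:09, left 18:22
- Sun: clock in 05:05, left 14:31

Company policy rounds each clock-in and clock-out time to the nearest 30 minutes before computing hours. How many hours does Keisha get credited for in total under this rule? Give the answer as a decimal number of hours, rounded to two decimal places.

34.50 hours

Thu: in 10:19→10:30, out 17:21→17:30; 7 h 0 min
Fri: in 10:00→10:00, out 17:31→17:30; 7 h 30 min
Sat: in 08:09→08:00, out 18:22→18:30; 10 h 30 min
Sun: in 05:05→05:00, out 14:31→14:30; 9 h 30 min
Total credited: 34 h 30 min.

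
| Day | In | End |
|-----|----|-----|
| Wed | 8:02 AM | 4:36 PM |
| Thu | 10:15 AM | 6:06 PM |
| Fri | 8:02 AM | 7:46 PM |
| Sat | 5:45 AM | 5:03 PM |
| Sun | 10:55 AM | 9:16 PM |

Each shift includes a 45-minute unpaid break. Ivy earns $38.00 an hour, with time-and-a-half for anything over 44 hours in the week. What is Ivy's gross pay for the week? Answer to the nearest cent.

Wed: 8:02 AM–4:36 PM = 8 h 34 min; less 45 min break → 7 h 49 min
Thu: 10:15 AM–6:06 PM = 7 h 51 min; less 45 min break → 7 h 6 min
Fri: 8:02 AM–7:46 PM = 11 h 44 min; less 45 min break → 10 h 59 min
Sat: 5:45 AM–5:03 PM = 11 h 18 min; less 45 min break → 10 h 33 min
Sun: 10:55 AM–9:16 PM = 10 h 21 min; less 45 min break → 9 h 36 min
Total worked: 46 h 3 min = 2763 min.
Regular 44 h 0 min = 2640 min at $38.00/h; overtime 2 h 3 min = 123 min at $57.00/h.
Pay = (2640 × $38.00 + 123 × $57.00) ÷ 60 = $1788.85.

$1788.85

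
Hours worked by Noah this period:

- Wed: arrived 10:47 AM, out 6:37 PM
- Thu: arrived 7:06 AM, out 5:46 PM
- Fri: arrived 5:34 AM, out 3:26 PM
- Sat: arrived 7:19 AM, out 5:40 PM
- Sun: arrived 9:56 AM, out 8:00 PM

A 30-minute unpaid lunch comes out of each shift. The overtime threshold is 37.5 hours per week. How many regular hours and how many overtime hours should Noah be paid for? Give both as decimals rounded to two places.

Regular 37.50 hours, overtime 8.78 hours

Wed: 10:47 AM–6:37 PM = 7 h 50 min; less 30 min break → 7 h 20 min
Thu: 7:06 AM–5:46 PM = 10 h 40 min; less 30 min break → 10 h 10 min
Fri: 5:34 AM–3:26 PM = 9 h 52 min; less 30 min break → 9 h 22 min
Sat: 7:19 AM–5:40 PM = 10 h 21 min; less 30 min break → 9 h 51 min
Sun: 9:56 AM–8:00 PM = 10 h 4 min; less 30 min break → 9 h 34 min
Total worked: 46 h 17 min = 46.28 h.
Threshold 37.5 h → overtime 8 h 47 min, regular 37 h 30 min.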